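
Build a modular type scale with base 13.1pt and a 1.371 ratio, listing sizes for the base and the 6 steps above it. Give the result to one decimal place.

Step 0: 13.1pt
Step 1: 13.1 × 1.371 = 18.0
Step 2: 13.1 × 1.371² = 24.6
Step 3: 13.1 × 1.371³ = 33.8
Step 4: 13.1 × 1.371⁴ = 46.3
Step 5: 13.1 × 1.371⁵ = 63.5
Step 6: 13.1 × 1.371⁶ = 87.0

13.1pt, 18.0pt, 24.6pt, 33.8pt, 46.3pt, 63.5pt, 87.0pt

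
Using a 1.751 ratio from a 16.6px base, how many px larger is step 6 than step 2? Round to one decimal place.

Step 2: 16.6 × 1.751² = 50.896px
Step 6: 16.6 × 1.751⁶ = 478.437px
Difference: 478.437 − 50.896 = 427.541px

427.5px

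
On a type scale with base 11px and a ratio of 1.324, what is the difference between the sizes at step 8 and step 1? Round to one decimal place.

Step 1: 11.0 × 1.324 = 14.564px
Step 8: 11.0 × 1.324⁸ = 103.872px
Difference: 103.872 − 14.564 = 89.308px

89.3px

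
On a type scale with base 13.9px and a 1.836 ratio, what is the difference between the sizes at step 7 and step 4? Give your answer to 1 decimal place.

819.6px

Step 4: 13.9 × 1.836⁴ = 157.945px
Step 7: 13.9 × 1.836⁷ = 977.515px
Difference: 977.515 − 157.945 = 819.570px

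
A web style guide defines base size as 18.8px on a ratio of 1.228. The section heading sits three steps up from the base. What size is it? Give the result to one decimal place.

34.8px

Every step multiplies by the scale ratio.
18.8 × 1.228³ = 18.8 × 1.85180 ≈ 34.81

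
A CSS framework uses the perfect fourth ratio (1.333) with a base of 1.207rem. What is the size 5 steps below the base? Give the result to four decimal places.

0.2868rem

1.207 ÷ 1.333⁵ = 1.207 ÷ 4.20873 ≈ 0.2868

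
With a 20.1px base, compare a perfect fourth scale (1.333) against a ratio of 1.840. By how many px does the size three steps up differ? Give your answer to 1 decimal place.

77.6px

Perfect fourth: 20.1 × 1.333³ = 47.609px
At 1.840: 20.1 × 1.840³ = 125.213px
Difference: 125.213 − 47.609 = 77.604px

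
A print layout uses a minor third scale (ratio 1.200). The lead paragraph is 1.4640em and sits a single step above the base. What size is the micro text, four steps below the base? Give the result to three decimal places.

The gap is -4 − (1) = -5 steps, so the factor is 1.200^-5.
1.4640 ÷ 1.200⁵ = 1.4640 ÷ 2.48832 ≈ 0.588

0.588em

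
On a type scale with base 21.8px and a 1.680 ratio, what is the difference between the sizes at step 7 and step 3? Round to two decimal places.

Step 3: 21.8 × 1.680³ = 103.3676px
Step 7: 21.8 × 1.680⁷ = 823.4201px
Difference: 823.4201 − 103.3676 = 720.0525px

720.05px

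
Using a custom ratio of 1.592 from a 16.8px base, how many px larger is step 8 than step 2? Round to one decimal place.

Step 2: 16.8 × 1.592² = 42.579px
Step 8: 16.8 × 1.592⁸ = 693.192px
Difference: 693.192 − 42.579 = 650.613px

650.6px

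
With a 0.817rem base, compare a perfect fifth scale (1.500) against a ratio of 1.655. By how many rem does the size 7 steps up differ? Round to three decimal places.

13.826rem

Perfect fifth: 0.817 × 1.500⁷ = 13.95921rem
At 1.655: 0.817 × 1.655⁷ = 27.78485rem
Difference: 27.78485 − 13.95921 = 13.82564rem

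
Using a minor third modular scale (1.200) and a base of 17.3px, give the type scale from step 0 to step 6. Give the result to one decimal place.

17.3px, 20.8px, 24.9px, 29.9px, 35.9px, 43.0px, 51.7px

Step 0: 17.3px
Step 1: 17.3 × 1.200 = 20.8
Step 2: 17.3 × 1.200² = 24.9
Step 3: 17.3 × 1.200³ = 29.9
Step 4: 17.3 × 1.200⁴ = 35.9
Step 5: 17.3 × 1.200⁵ = 43.0
Step 6: 17.3 × 1.200⁶ = 51.7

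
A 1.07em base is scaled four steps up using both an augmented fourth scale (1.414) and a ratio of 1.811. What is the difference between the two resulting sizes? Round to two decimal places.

7.23em

Augmented fourth: 1.07 × 1.414⁴ = 4.2774em
At 1.811: 1.07 × 1.811⁴ = 11.5095em
Difference: 11.5095 − 4.2774 = 7.2321em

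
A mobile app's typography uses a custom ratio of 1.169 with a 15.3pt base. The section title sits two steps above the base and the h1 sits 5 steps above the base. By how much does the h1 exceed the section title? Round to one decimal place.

Step 2: 15.3 × 1.169² = 20.908pt
Step 5: 15.3 × 1.169⁵ = 33.401pt
Difference: 33.401 − 20.908 = 12.493pt

12.5pt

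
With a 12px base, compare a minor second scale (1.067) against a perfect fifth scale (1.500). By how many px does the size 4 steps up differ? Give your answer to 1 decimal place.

45.2px

Minor second: 12.0 × 1.067⁴ = 15.554px
Perfect fifth: 12.0 × 1.500⁴ = 60.750px
Difference: 60.750 − 15.554 = 45.196px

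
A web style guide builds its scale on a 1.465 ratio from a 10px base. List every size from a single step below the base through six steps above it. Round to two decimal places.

6.83px, 10.00px, 14.65px, 21.46px, 31.44px, 46.06px, 67.48px, 98.86px

Step -1: 10.0 ÷ 1.465 = 6.83
Step 0: 10px
Step 1: 10.0 × 1.465 = 14.65
Step 2: 10.0 × 1.465² = 21.46
Step 3: 10.0 × 1.465³ = 31.44
Step 4: 10.0 × 1.465⁴ = 46.06
Step 5: 10.0 × 1.465⁵ = 67.48
Step 6: 10.0 × 1.465⁶ = 98.86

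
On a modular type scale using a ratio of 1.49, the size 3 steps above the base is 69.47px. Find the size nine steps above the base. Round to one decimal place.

The gap is 9 − (3) = 6 steps, so the factor is 1.49^6.
69.47 × 1.49⁶ = 69.47 × 10.94253 ≈ 760.177

760.2px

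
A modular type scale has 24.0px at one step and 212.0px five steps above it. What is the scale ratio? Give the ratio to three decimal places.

r⁵ = 212.0 / 24.0, so r = (212.0/24.0)^(1/5).
r = 8.8333^(1/5) ≈ 1.5461

1.546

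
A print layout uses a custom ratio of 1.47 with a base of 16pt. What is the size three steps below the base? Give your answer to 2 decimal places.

16.0 ÷ 1.47³ = 16.0 ÷ 3.17652 ≈ 5.04

5.04pt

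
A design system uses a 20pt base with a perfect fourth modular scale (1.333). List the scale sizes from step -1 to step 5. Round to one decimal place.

15.0pt, 20.0pt, 26.7pt, 35.5pt, 47.4pt, 63.1pt, 84.2pt

Step -1: 20.0 ÷ 1.333 = 15.0
Step 0: 20pt
Step 1: 20.0 × 1.333 = 26.7
Step 2: 20.0 × 1.333² = 35.5
Step 3: 20.0 × 1.333³ = 47.4
Step 4: 20.0 × 1.333⁴ = 63.1
Step 5: 20.0 × 1.333⁵ = 84.2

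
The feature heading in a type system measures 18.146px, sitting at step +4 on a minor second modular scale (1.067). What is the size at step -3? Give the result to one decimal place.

11.5px

The gap is -3 − (4) = -7 steps, so the factor is 1.067^-7.
18.146 ÷ 1.067⁷ = 18.146 ÷ 1.57453 ≈ 11.525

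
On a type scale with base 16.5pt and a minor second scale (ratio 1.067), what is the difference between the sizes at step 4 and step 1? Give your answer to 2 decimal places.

3.78pt

Step 1: 16.5 × 1.067 = 17.6055pt
Step 4: 16.5 × 1.067⁴ = 21.3866pt
Difference: 21.3866 − 17.6055 = 3.7811pt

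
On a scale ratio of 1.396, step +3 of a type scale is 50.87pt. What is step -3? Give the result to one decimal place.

50.87 ÷ 1.396⁶ = 50.87 ÷ 7.40138 ≈ 6.873

6.9pt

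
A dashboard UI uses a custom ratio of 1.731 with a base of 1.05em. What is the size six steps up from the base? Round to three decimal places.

28.247em

Every step multiplies by the scale ratio.
1.05 × 1.731⁶ = 1.05 × 26.90187 ≈ 28.247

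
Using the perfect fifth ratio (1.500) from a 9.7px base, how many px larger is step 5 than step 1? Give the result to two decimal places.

Step 1: 9.7 × 1.500 = 14.5500px
Step 5: 9.7 × 1.500⁵ = 73.6594px
Difference: 73.6594 − 14.5500 = 59.1094px

59.11px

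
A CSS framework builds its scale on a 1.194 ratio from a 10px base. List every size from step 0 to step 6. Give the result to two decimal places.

10.00px, 11.94px, 14.26px, 17.02px, 20.32px, 24.27px, 28.98px

Step 0: 10px
Step 1: 10.0 × 1.194 = 11.94
Step 2: 10.0 × 1.194² = 14.26
Step 3: 10.0 × 1.194³ = 17.02
Step 4: 10.0 × 1.194⁴ = 20.32
Step 5: 10.0 × 1.194⁵ = 24.27
Step 6: 10.0 × 1.194⁶ = 28.98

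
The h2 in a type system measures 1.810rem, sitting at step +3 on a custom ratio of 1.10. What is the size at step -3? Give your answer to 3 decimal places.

Moving from step +3 to step -3 is 6 steps down, so divide by r⁶.
1.810 ÷ 1.10⁶ = 1.810 ÷ 1.77156 ≈ 1.022

1.022rem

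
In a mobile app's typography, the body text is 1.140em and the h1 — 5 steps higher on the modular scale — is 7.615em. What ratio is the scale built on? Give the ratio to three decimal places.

r⁵ = 7.615 / 1.140, so r = (7.615/1.140)^(1/5).
r = 6.6798^(1/5) ≈ 1.4620

1.462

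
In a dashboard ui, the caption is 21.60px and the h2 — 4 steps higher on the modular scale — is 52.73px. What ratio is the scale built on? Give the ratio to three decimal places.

1.250

The ratio satisfies 21.60 × r⁴ = 52.73, so r = (52.73 / 21.60)^(1/4).
r = 2.4412^(1/4) ≈ 1.2500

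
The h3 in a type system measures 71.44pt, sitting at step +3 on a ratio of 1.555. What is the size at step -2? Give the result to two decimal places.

The gap is -2 − (3) = -5 steps, so the factor is 1.555^-5.
71.44 ÷ 1.555⁵ = 71.44 ÷ 9.09184 ≈ 7.858

7.86pt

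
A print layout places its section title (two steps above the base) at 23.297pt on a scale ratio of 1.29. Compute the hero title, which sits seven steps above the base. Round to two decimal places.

23.297 × 1.29⁵ = 23.297 × 3.57231 ≈ 83.224

83.22pt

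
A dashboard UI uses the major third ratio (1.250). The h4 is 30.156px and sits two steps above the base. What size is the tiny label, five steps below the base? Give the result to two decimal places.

30.156 ÷ 1.250⁷ = 30.156 ÷ 4.76837 ≈ 6.324

6.32px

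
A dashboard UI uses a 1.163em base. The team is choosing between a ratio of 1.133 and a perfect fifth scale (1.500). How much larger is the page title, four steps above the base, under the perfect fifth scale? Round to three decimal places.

At 1.133: 1.163 × 1.133⁴ = 1.91646em
Perfect fifth: 1.163 × 1.500⁴ = 5.88769em
Difference: 5.88769 − 1.91646 = 3.97123em

3.971em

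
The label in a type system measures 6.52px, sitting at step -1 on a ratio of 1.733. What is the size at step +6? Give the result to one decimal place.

306.1px

The gap is 6 − (-1) = 7 steps, so the factor is 1.733^7.
6.52 × 1.733⁷ = 6.52 × 46.94506 ≈ 306.082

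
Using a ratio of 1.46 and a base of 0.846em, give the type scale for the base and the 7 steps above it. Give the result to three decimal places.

Step 0: 0.846em
Step 1: 0.846 × 1.46 = 1.235
Step 2: 0.846 × 1.46² = 1.803
Step 3: 0.846 × 1.46³ = 2.633
Step 4: 0.846 × 1.46⁴ = 3.844
Step 5: 0.846 × 1.46⁵ = 5.612
Step 6: 0.846 × 1.46⁶ = 8.194
Step 7: 0.846 × 1.46⁷ = 11.963

0.846em, 1.235em, 1.803em, 2.633em, 3.844em, 5.612em, 8.194em, 11.963em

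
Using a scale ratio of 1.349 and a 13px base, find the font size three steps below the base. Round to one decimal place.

Every step multiplies by the scale ratio.
13.0 ÷ 1.349³ = 13.0 ÷ 2.45491 ≈ 5.30

5.3px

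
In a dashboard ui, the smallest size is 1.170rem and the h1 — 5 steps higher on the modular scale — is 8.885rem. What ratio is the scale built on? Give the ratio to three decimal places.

1.500

r⁵ = 8.885 / 1.170, so r = (8.885/1.170)^(1/5).
r = 7.5940^(1/5) ≈ 1.5000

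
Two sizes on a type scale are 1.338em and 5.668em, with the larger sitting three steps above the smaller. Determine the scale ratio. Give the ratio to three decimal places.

1.618

r³ = 5.668 / 1.338, so r = (5.668/1.338)^(1/3).
r = 4.2362^(1/3) ≈ 1.6180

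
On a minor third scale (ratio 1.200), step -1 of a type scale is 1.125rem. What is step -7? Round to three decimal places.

0.377rem

The gap is -7 − (-1) = -6 steps, so the factor is 1.200^-6.
1.125 ÷ 1.200⁶ = 1.125 ÷ 2.98598 ≈ 0.377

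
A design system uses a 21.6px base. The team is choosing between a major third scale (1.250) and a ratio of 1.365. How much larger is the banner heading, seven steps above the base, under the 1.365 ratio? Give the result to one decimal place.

Major third: 21.6 × 1.250⁷ = 102.997px
At 1.365: 21.6 × 1.365⁷ = 190.714px
Difference: 190.714 − 102.997 = 87.717px

87.7px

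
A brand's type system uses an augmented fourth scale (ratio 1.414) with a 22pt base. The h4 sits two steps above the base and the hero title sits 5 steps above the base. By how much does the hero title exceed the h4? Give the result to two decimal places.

Step 2: 22.0 × 1.414² = 43.9867pt
Step 5: 22.0 × 1.414⁵ = 124.3569pt
Difference: 124.3569 − 43.9867 = 80.3702pt

80.37pt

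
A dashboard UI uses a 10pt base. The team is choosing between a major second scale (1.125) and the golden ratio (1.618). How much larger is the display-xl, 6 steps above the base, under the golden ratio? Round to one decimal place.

159.1pt

Major second: 10.0 × 1.125⁶ = 20.273pt
Golden ratio: 10.0 × 1.618⁶ = 179.420pt
Difference: 179.420 − 20.273 = 159.147pt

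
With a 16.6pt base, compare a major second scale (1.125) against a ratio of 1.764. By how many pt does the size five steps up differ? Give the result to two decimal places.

253.62pt

Major second: 16.6 × 1.125⁵ = 29.9137pt
At 1.764: 16.6 × 1.764⁵ = 283.5313pt
Difference: 283.5313 − 29.9137 = 253.6176pt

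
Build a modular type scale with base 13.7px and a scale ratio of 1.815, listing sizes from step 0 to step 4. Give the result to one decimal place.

Step 0: 13.7px
Step 1: 13.7 × 1.815 = 24.9
Step 2: 13.7 × 1.815² = 45.1
Step 3: 13.7 × 1.815³ = 81.9
Step 4: 13.7 × 1.815⁴ = 148.7

13.7px, 24.9px, 45.1px, 81.9px, 148.7px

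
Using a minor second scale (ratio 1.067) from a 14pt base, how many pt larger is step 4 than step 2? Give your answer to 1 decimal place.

2.2pt

Step 2: 14.0 × 1.067² = 15.939pt
Step 4: 14.0 × 1.067⁴ = 18.146pt
Difference: 18.146 − 15.939 = 2.207pt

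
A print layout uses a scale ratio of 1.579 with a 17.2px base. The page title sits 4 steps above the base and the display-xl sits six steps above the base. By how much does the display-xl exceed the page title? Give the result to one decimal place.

Step 4: 17.2 × 1.579⁴ = 106.920px
Step 6: 17.2 × 1.579⁶ = 266.576px
Difference: 266.576 − 106.920 = 159.656px

159.7px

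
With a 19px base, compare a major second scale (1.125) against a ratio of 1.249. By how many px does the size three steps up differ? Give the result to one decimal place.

10.0px

Major second: 19.0 × 1.125³ = 27.053px
At 1.249: 19.0 × 1.249³ = 37.020px
Difference: 37.020 − 27.053 = 9.967px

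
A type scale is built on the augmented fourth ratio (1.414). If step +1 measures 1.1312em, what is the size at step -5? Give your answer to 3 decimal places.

0.142em

1.1312 ÷ 1.414⁶ = 1.1312 ÷ 7.99275 ≈ 0.142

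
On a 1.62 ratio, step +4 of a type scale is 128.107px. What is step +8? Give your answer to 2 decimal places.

128.107 × 1.62⁴ = 128.107 × 6.88748 ≈ 882.334

882.33px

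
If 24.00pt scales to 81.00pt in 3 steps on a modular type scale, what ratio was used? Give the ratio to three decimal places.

1.500

r³ = 81.00 / 24.00, so r = (81.00/24.00)^(1/3).
r = 3.3750^(1/3) ≈ 1.5000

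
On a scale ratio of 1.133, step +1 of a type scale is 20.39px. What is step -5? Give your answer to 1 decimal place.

Moving from step +1 to step -5 is 6 steps down, so divide by r⁶.
20.39 ÷ 1.133⁶ = 20.39 ÷ 2.11534 ≈ 9.639

9.6px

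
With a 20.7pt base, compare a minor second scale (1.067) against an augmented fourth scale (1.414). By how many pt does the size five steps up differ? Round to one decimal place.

Minor second: 20.7 × 1.067⁵ = 28.628pt
Augmented fourth: 20.7 × 1.414⁵ = 117.008pt
Difference: 117.008 − 28.628 = 88.380pt

88.4pt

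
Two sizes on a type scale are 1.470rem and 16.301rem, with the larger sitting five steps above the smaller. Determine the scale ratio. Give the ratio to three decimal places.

r⁵ = 16.301 / 1.470, so r = (16.301/1.470)^(1/5).
r = 11.0891^(1/5) ≈ 1.6180

1.618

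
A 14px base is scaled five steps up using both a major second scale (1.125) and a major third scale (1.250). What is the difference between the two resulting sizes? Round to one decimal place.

Major second: 14.0 × 1.125⁵ = 25.228px
Major third: 14.0 × 1.250⁵ = 42.725px
Difference: 42.725 − 25.228 = 17.497px

17.5px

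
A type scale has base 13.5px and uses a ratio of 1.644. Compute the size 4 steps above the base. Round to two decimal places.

98.61px

Every step multiplies by the scale ratio.
13.5 × 1.644⁴ = 13.5 × 7.30478 ≈ 98.61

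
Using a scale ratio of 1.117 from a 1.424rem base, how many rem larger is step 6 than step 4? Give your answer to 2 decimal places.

Step 4: 1.424 × 1.117⁴ = 2.2168rem
Step 6: 1.424 × 1.117⁶ = 2.7659rem
Difference: 2.7659 − 2.2168 = 0.5491rem

0.55rem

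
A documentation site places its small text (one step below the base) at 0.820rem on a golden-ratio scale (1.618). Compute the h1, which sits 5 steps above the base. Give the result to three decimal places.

Moving from step -1 to step +5 is 6 steps up, so multiply by r⁶.
0.820 × 1.618⁶ = 0.820 × 17.94201 ≈ 14.712

14.712rem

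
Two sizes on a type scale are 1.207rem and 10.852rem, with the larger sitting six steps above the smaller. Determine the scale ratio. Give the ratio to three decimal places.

1.442

r⁶ = 10.852 / 1.207, so r = (10.852/1.207)^(1/6).
r = 8.9909^(1/6) ≈ 1.4420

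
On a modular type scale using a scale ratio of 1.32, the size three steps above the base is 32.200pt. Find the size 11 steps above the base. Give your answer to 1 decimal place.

296.8pt

The gap is 11 − (3) = 8 steps, so the factor is 1.32^8.
32.200 × 1.32⁸ = 32.200 × 9.21704 ≈ 296.789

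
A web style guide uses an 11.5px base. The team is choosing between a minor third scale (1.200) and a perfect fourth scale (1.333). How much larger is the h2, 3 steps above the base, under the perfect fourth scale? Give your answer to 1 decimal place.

Minor third: 11.5 × 1.200³ = 19.872px
Perfect fourth: 11.5 × 1.333³ = 27.239px
Difference: 27.239 − 19.872 = 7.367px

7.4px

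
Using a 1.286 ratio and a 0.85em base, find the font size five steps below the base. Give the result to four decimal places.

Each step on a modular scale multiplies by the ratio, so the size n steps from the base is base × ratioⁿ.
0.85 ÷ 1.286⁵ = 0.85 ÷ 3.51726 ≈ 0.2417

0.2417em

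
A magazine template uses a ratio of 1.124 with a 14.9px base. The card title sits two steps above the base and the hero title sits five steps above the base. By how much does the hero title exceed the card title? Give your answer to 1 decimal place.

Step 2: 14.9 × 1.124² = 18.824px
Step 5: 14.9 × 1.124⁵ = 26.731px
Difference: 26.731 − 18.824 = 7.907px

7.9px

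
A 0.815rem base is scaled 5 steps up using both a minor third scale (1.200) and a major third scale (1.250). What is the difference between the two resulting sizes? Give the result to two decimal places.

0.46rem

Minor third: 0.815 × 1.200⁵ = 2.0280rem
Major third: 0.815 × 1.250⁵ = 2.4872rem
Difference: 2.4872 − 2.0280 = 0.4592rem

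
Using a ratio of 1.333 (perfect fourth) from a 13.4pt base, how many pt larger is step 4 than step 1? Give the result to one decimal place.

24.4pt

Step 1: 13.4 × 1.333 = 17.862pt
Step 4: 13.4 × 1.333⁴ = 42.308pt
Difference: 42.308 − 17.862 = 24.446pt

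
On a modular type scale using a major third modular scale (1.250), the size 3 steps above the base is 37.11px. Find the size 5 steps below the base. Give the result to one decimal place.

6.2px

37.11 ÷ 1.250⁸ = 37.11 ÷ 5.96046 ≈ 6.226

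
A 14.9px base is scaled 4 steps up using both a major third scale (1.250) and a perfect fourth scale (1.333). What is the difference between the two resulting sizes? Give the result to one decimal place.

Major third: 14.9 × 1.250⁴ = 36.377px
Perfect fourth: 14.9 × 1.333⁴ = 47.044px
Difference: 47.044 − 36.377 = 10.667px

10.7px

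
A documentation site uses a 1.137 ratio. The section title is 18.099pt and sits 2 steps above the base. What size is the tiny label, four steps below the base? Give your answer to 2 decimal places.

Moving from step +2 to step -4 is 6 steps down, so divide by r⁶.
18.099 ÷ 1.137⁶ = 18.099 ÷ 2.16054 ≈ 8.377

8.38pt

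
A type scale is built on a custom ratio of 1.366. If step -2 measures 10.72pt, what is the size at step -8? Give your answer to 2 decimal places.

1.65pt

10.72 ÷ 1.366⁶ = 10.72 ÷ 6.49687 ≈ 1.650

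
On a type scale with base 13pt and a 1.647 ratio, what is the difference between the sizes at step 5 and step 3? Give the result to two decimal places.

Step 3: 13.0 × 1.647³ = 58.0797pt
Step 5: 13.0 × 1.647⁵ = 157.5474pt
Difference: 157.5474 − 58.0797 = 99.4677pt

99.47pt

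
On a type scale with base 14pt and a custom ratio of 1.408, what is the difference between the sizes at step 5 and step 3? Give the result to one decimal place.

Step 3: 14.0 × 1.408³ = 39.078pt
Step 5: 14.0 × 1.408⁵ = 77.471pt
Difference: 77.471 − 39.078 = 38.393pt

38.4pt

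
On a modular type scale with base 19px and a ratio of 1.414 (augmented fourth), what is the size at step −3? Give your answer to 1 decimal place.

6.7px

Every step multiplies by the scale ratio.
19.0 ÷ 1.414³ = 19.0 ÷ 2.82715 ≈ 6.72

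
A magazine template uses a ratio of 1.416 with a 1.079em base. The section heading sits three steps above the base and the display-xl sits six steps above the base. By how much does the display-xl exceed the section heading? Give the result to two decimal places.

5.63em

Step 3: 1.079 × 1.416³ = 3.0635em
Step 6: 1.079 × 1.416⁶ = 8.6976em
Difference: 8.6976 − 3.0635 = 5.6341em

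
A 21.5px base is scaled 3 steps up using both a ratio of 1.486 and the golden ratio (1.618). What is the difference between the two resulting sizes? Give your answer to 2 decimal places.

20.52px

At 1.486: 21.5 × 1.486³ = 70.5497px
Golden ratio: 21.5 × 1.618³ = 91.0697px
Difference: 91.0697 − 70.5497 = 20.5200px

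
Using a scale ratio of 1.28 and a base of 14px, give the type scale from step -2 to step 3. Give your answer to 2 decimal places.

8.54px, 10.94px, 14.00px, 17.92px, 22.94px, 29.36px

Step -2: 14.0 ÷ 1.28² = 8.54
Step -1: 14.0 ÷ 1.28 = 10.94
Step 0: 14px
Step 1: 14.0 × 1.28 = 17.92
Step 2: 14.0 × 1.28² = 22.94
Step 3: 14.0 × 1.28³ = 29.36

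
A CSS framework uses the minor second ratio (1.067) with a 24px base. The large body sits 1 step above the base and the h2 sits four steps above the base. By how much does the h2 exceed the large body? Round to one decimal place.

5.5px

Step 1: 24.0 × 1.067 = 25.608px
Step 4: 24.0 × 1.067⁴ = 31.108px
Difference: 31.108 − 25.608 = 5.500px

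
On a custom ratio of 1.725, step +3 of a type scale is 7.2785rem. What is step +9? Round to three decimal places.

Moving from step +3 to step +9 is 6 steps up, so multiply by r⁶.
7.2785 × 1.725⁶ = 7.2785 × 26.34721 ≈ 191.768

191.768rem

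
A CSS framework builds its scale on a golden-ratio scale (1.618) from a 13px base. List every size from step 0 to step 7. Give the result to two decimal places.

Step 0: 13px
Step 1: 13.0 × 1.618 = 21.03
Step 2: 13.0 × 1.618² = 34.03
Step 3: 13.0 × 1.618³ = 55.07
Step 4: 13.0 × 1.618⁴ = 89.10
Step 5: 13.0 × 1.618⁵ = 144.16
Step 6: 13.0 × 1.618⁶ = 233.25
Step 7: 13.0 × 1.618⁷ = 377.39

13.00px, 21.03px, 34.03px, 55.07px, 89.10px, 144.16px, 233.25px, 377.39px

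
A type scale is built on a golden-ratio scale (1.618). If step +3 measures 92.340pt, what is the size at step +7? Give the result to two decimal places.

632.85pt

92.340 × 1.618⁴ = 92.340 × 6.85353 ≈ 632.855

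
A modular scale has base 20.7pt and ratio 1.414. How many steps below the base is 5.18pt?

1.414ⁿ = 20.7 / 5.18 = 3.9961
n = ln(3.9961) / ln(1.414) = 1.3853 / 0.3464 ≈ 4.00

4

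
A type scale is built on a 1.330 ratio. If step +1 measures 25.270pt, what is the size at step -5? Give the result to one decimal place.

The gap is -5 − (1) = -6 steps, so the factor is 1.330^-6.
25.270 ÷ 1.330⁶ = 25.270 ÷ 5.53490 ≈ 4.566

4.6pt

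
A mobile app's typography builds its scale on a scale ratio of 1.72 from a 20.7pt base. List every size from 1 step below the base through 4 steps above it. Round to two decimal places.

12.03pt, 20.70pt, 35.60pt, 61.24pt, 105.33pt, 181.17pt

Step -1: 20.7 ÷ 1.72 = 12.03
Step 0: 20.7pt
Step 1: 20.7 × 1.72 = 35.60
Step 2: 20.7 × 1.72² = 61.24
Step 3: 20.7 × 1.72³ = 105.33
Step 4: 20.7 × 1.72⁴ = 181.17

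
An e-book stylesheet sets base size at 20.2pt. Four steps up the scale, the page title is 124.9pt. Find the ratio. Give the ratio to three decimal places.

1.577

r⁴ = 124.9 / 20.2, so r = (124.9/20.2)^(1/4).
r = 6.1832^(1/4) ≈ 1.5769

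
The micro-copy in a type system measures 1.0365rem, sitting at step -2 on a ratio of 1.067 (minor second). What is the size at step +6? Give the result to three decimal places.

1.741rem

Moving from step -2 to step +6 is 8 steps up, so multiply by r⁸.
1.0365 × 1.067⁸ = 1.0365 × 1.68002 ≈ 1.741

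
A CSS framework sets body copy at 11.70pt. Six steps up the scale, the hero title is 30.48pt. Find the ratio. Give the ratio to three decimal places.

r⁶ = 30.48 / 11.70, so r = (30.48/11.70)^(1/6).
r = 2.6051^(1/6) ≈ 1.1730

1.173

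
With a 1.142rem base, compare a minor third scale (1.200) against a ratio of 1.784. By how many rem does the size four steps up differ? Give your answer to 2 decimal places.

9.20rem

Minor third: 1.142 × 1.200⁴ = 2.3681rem
At 1.784: 1.142 × 1.784⁴ = 11.5677rem
Difference: 11.5677 − 2.3681 = 9.1996rem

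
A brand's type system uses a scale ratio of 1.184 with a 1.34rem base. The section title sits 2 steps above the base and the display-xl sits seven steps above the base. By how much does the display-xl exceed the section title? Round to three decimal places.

2.492rem

Step 2: 1.34 × 1.184² = 1.87849rem
Step 7: 1.34 × 1.184⁷ = 4.37086rem
Difference: 4.37086 − 1.87849 = 2.49237rem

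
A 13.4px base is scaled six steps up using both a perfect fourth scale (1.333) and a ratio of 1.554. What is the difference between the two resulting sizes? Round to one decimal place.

113.5px

Perfect fourth: 13.4 × 1.333⁶ = 75.177px
At 1.554: 13.4 × 1.554⁶ = 188.717px
Difference: 188.717 − 75.177 = 113.540px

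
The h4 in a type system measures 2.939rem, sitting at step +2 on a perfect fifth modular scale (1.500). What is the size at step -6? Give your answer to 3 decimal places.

0.115rem

Moving from step +2 to step -6 is 8 steps down, so divide by r⁸.
2.939 ÷ 1.500⁸ = 2.939 ÷ 25.62891 ≈ 0.115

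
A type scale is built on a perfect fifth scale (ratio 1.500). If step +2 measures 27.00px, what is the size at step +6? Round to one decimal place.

Moving from step +2 to step +6 is 4 steps up, so multiply by r⁴.
27.00 × 1.500⁴ = 27.00 × 5.06250 ≈ 136.688

136.7px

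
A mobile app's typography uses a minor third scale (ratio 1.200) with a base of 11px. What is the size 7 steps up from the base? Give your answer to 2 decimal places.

A modular type scale is a geometric sequence: sizeₙ = base × rⁿ.
11.0 × 1.200⁷ = 11.0 × 3.58318 ≈ 39.41

39.41px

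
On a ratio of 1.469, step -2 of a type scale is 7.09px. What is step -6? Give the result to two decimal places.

1.52px

The gap is -6 − (-2) = -4 steps, so the factor is 1.469^-4.
7.09 ÷ 1.469⁴ = 7.09 ÷ 4.65680 ≈ 1.523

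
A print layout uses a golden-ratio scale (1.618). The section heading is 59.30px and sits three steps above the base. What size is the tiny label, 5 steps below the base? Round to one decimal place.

59.30 ÷ 1.618⁸ = 59.30 ÷ 46.97082 ≈ 1.262

1.3px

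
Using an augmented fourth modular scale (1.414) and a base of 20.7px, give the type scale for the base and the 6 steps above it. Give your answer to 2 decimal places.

20.70px, 29.27px, 41.39px, 58.52px, 82.75px, 117.01px, 165.45px

Step 0: 20.7px
Step 1: 20.7 × 1.414 = 29.27
Step 2: 20.7 × 1.414² = 41.39
Step 3: 20.7 × 1.414³ = 58.52
Step 4: 20.7 × 1.414⁴ = 82.75
Step 5: 20.7 × 1.414⁵ = 117.01
Step 6: 20.7 × 1.414⁶ = 165.45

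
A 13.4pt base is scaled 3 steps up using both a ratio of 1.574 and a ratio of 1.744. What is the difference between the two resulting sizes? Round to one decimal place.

At 1.574: 13.4 × 1.574³ = 52.254pt
At 1.744: 13.4 × 1.744³ = 71.079pt
Difference: 71.079 − 52.254 = 18.825pt

18.8pt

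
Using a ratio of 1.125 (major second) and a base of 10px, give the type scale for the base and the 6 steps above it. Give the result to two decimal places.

Step 0: 10px
Step 1: 10.0 × 1.125 = 11.25
Step 2: 10.0 × 1.125² = 12.66
Step 3: 10.0 × 1.125³ = 14.24
Step 4: 10.0 × 1.125⁴ = 16.02
Step 5: 10.0 × 1.125⁵ = 18.02
Step 6: 10.0 × 1.125⁶ = 20.27

10.00px, 11.25px, 12.66px, 14.24px, 16.02px, 18.02px, 20.27px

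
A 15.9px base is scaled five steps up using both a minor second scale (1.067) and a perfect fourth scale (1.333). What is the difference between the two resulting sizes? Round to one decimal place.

44.9px

Minor second: 15.9 × 1.067⁵ = 21.990px
Perfect fourth: 15.9 × 1.333⁵ = 66.919px
Difference: 66.919 − 21.990 = 44.929px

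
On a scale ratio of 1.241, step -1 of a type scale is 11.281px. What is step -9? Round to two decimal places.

11.281 ÷ 1.241⁸ = 11.281 ÷ 5.62567 ≈ 2.005

2.01px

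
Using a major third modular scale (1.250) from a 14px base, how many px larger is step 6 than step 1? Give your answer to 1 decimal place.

35.9px

Step 1: 14.0 × 1.250 = 17.500px
Step 6: 14.0 × 1.250⁶ = 53.406px
Difference: 53.406 − 17.500 = 35.906px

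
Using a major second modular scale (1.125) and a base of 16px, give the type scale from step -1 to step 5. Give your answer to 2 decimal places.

Step -1: 16.0 ÷ 1.125 = 14.22
Step 0: 16px
Step 1: 16.0 × 1.125 = 18.00
Step 2: 16.0 × 1.125² = 20.25
Step 3: 16.0 × 1.125³ = 22.78
Step 4: 16.0 × 1.125⁴ = 25.63
Step 5: 16.0 × 1.125⁵ = 28.83

14.22px, 16.00px, 18.00px, 20.25px, 22.78px, 25.63px, 28.83px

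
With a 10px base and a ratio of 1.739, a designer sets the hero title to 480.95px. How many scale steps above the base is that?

1.739ⁿ = 480.95 / 10 = 48.0950
n = ln(48.0950) / ln(1.739) = 3.8732 / 0.5533 ≈ 7.00

7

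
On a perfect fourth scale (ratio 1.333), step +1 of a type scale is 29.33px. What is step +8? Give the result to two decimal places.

219.34px

Moving from step +1 to step +8 is 7 steps up, so multiply by r⁷.
29.33 × 1.333⁷ = 29.33 × 7.47844 ≈ 219.343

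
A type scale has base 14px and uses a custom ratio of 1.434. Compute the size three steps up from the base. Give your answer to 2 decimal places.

Every step multiplies by the scale ratio.
14.0 × 1.434³ = 14.0 × 2.94881 ≈ 41.28

41.28px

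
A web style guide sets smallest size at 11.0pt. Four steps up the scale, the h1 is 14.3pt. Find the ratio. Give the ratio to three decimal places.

1.068

The ratio satisfies 11.0 × r⁴ = 14.3, so r = (14.3 / 11.0)^(1/4).
r = 1.3000^(1/4) ≈ 1.0678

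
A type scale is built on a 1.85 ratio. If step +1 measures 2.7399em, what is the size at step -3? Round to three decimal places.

0.234em

2.7399 ÷ 1.85⁴ = 2.7399 ÷ 11.71351 ≈ 0.234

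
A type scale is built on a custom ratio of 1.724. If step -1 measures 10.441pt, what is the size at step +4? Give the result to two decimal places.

159.01pt

The gap is 4 − (-1) = 5 steps, so the factor is 1.724^5.
10.441 × 1.724⁵ = 10.441 × 15.22952 ≈ 159.011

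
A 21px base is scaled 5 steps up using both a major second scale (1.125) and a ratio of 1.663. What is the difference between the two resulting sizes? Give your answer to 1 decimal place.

229.3px

Major second: 21.0 × 1.125⁵ = 37.843px
At 1.663: 21.0 × 1.663⁵ = 267.104px
Difference: 267.104 − 37.843 = 229.261px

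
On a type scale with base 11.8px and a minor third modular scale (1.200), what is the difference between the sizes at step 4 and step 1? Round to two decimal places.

Step 1: 11.8 × 1.200 = 14.1600px
Step 4: 11.8 × 1.200⁴ = 24.4685px
Difference: 24.4685 − 14.1600 = 10.3085px

10.31px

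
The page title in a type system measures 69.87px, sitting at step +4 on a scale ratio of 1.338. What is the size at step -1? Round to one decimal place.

69.87 ÷ 1.338⁵ = 69.87 ÷ 4.28825 ≈ 16.293

16.3px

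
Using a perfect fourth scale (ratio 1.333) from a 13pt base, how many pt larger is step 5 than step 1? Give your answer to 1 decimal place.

37.4pt

Step 1: 13.0 × 1.333 = 17.329pt
Step 5: 13.0 × 1.333⁵ = 54.713pt
Difference: 54.713 − 17.329 = 37.384pt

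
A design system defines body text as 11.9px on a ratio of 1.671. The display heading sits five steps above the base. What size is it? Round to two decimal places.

A modular type scale is a geometric sequence: sizeₙ = base × rⁿ.
11.9 × 1.671⁵ = 11.9 × 13.02813 ≈ 155.03

155.03px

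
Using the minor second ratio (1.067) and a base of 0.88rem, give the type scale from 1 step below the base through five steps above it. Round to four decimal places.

0.8247rem, 0.8800rem, 0.9390rem, 1.0019rem, 1.0690rem, 1.1406rem, 1.2170rem

Step -1: 0.88 ÷ 1.067 = 0.8247
Step 0: 0.88rem
Step 1: 0.88 × 1.067 = 0.9390
Step 2: 0.88 × 1.067² = 1.0019
Step 3: 0.88 × 1.067³ = 1.0690
Step 4: 0.88 × 1.067⁴ = 1.1406
Step 5: 0.88 × 1.067⁵ = 1.2170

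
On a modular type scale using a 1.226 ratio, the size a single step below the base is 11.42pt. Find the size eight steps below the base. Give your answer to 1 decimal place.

2.7pt

11.42 ÷ 1.226⁷ = 11.42 ÷ 4.16326 ≈ 2.743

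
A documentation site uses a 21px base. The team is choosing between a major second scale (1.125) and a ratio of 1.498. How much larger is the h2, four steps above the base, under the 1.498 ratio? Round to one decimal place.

72.1px

Major second: 21.0 × 1.125⁴ = 33.638px
At 1.498: 21.0 × 1.498⁴ = 105.747px
Difference: 105.747 − 33.638 = 72.109px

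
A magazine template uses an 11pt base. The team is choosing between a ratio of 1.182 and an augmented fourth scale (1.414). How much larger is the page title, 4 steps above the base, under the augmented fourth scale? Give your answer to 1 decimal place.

22.5pt

At 1.182: 11.0 × 1.182⁴ = 21.472pt
Augmented fourth: 11.0 × 1.414⁴ = 43.973pt
Difference: 43.973 − 21.472 = 22.501pt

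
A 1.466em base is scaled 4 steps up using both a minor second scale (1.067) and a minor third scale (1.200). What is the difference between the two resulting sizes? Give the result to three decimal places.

1.140em

Minor second: 1.466 × 1.067⁴ = 1.90017em
Minor third: 1.466 × 1.200⁴ = 3.03990em
Difference: 3.03990 − 1.90017 = 1.13973em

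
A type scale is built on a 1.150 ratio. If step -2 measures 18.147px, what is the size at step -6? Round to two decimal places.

10.38px

18.147 ÷ 1.150⁴ = 18.147 ÷ 1.74901 ≈ 10.376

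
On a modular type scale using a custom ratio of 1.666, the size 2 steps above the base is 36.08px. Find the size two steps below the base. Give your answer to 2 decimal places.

36.08 ÷ 1.666⁴ = 36.08 ÷ 7.70371 ≈ 4.683

4.68px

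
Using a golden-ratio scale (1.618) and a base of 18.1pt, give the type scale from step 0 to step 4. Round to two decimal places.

18.10pt, 29.29pt, 47.38pt, 76.67pt, 124.05pt

Step 0: 18.1pt
Step 1: 18.1 × 1.618 = 29.29
Step 2: 18.1 × 1.618² = 47.38
Step 3: 18.1 × 1.618³ = 76.67
Step 4: 18.1 × 1.618⁴ = 124.05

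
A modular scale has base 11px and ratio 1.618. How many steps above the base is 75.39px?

1.618ⁿ = 75.39 / 11 = 6.8536
n = ln(6.8536) / ln(1.618) = 1.9248 / 0.4812 ≈ 4.00

4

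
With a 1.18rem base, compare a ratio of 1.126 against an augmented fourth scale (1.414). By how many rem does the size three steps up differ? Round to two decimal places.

1.65rem

At 1.126: 1.18 × 1.126³ = 1.6846rem
Augmented fourth: 1.18 × 1.414³ = 3.3360rem
Difference: 3.3360 − 1.6846 = 1.6514rem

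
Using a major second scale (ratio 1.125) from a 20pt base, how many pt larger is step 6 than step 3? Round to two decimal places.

12.07pt

Step 3: 20.0 × 1.125³ = 28.4766pt
Step 6: 20.0 × 1.125⁶ = 40.5457pt
Difference: 40.5457 − 28.4766 = 12.0691pt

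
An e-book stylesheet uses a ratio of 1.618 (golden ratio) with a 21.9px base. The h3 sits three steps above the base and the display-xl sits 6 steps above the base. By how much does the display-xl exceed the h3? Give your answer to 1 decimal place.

300.2px

Step 3: 21.9 × 1.618³ = 92.764px
Step 6: 21.9 × 1.618⁶ = 392.930px
Difference: 392.930 − 92.764 = 300.166px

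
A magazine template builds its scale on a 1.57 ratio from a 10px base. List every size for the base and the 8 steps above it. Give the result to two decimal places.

Step 0: 10px
Step 1: 10.0 × 1.57 = 15.70
Step 2: 10.0 × 1.57² = 24.65
Step 3: 10.0 × 1.57³ = 38.70
Step 4: 10.0 × 1.57⁴ = 60.76
Step 5: 10.0 × 1.57⁵ = 95.39
Step 6: 10.0 × 1.57⁶ = 149.76
Step 7: 10.0 × 1.57⁷ = 235.12
Step 8: 10.0 × 1.57⁸ = 369.15

10.00px, 15.70px, 24.65px, 38.70px, 60.76px, 95.39px, 149.76px, 235.12px, 369.15px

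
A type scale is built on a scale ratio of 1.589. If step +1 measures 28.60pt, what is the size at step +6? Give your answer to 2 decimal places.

289.72pt

28.60 × 1.589⁵ = 28.60 × 10.13023 ≈ 289.725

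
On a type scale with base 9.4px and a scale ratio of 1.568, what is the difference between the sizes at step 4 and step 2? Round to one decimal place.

Step 2: 9.4 × 1.568² = 23.111px
Step 4: 9.4 × 1.568⁴ = 56.821px
Difference: 56.821 − 23.111 = 33.710px

33.7px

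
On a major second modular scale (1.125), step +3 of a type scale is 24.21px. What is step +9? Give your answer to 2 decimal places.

49.08px

24.21 × 1.125⁶ = 24.21 × 2.02729 ≈ 49.081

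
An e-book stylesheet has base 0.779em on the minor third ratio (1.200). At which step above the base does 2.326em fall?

1.200ⁿ = 2.326 / 0.779 = 2.9859
n = ln(2.9859) / ln(1.200) = 1.0939 / 0.1823 ≈ 6.00

6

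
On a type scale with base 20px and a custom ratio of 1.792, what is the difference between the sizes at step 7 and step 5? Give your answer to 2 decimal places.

Step 5: 20.0 × 1.792⁵ = 369.5898px
Step 7: 20.0 × 1.792⁷ = 1186.8505px
Difference: 1186.8505 − 369.5898 = 817.2607px

817.26px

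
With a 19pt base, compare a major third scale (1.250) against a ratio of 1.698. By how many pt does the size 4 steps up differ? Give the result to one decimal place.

Major third: 19.0 × 1.250⁴ = 46.387pt
At 1.698: 19.0 × 1.698⁴ = 157.944pt
Difference: 157.944 − 46.387 = 111.557pt

111.6pt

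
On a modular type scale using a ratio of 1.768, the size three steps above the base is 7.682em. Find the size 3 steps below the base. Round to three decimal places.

0.252em

Moving from step +3 to step -3 is 6 steps down, so divide by r⁶.
7.682 ÷ 1.768⁶ = 7.682 ÷ 30.54173 ≈ 0.252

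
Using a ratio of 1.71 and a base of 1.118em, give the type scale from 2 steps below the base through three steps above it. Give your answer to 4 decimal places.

Step -2: 1.118 ÷ 1.71² = 0.3823
Step -1: 1.118 ÷ 1.71 = 0.6538
Step 0: 1.118em
Step 1: 1.118 × 1.71 = 1.9118
Step 2: 1.118 × 1.71² = 3.2691
Step 3: 1.118 × 1.71³ = 5.5902

0.3823em, 0.6538em, 1.1180em, 1.9118em, 3.2691em, 5.5902em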